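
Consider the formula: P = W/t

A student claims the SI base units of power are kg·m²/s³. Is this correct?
Units of each symbol in P = W/t:
  W (work): kg·m²/s²
  t (time): s  → in the denominator, contributes 1/s

Multiplying the contributions: [kg·m²/s²] · [1/s]
Adding exponents of each base unit: kg: 1, m: 2, s: -3
SI base units of power: kg·m²/s³

The claimed units kg·m²/s³ match the derived units, so the claim is correct.

Answer: Yes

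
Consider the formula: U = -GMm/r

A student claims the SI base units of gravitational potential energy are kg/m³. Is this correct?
Units of each symbol in U = -GMm/r:
  G (gravitational constant): m³/(kg·s²)
  M (mass): kg
  m (mass): kg
  r (distance): m  → in the denominator, contributes 1/m
  The minus sign does not affect the units.

Multiplying the contributions: [m³/(kg·s²)] · [kg] · [kg] · [1/m]
Adding exponents of each base unit: kg: 1, m: 2, s: -2
SI base units of gravitational potential energy: kg·m²/s²

The claimed units kg/m³ (exponents kg: 1, m: -3) do not match the derived units kg·m²/s² (exponents kg: 1, m: 2, s: -2), so the claim is incorrect.

Answer: No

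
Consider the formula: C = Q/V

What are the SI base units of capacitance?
Units of each symbol in C = Q/V:
  Q (charge, in coulombs): s·A
  V (voltage, in volts): kg·m²/(s³·A)  → in the denominator, contributes s³·A/(kg·m²)

Multiplying the contributions: [s·A] · [s³·A/(kg·m²)]
Adding exponents of each base unit: kg: -1, m: -2, s: 4, A: 2
SI base units of capacitance: s⁴·A²/(kg·m²)

Answer: s⁴·A²/(kg·m²)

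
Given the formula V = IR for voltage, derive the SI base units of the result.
Units of each symbol in V = IR:
  I (current): A
  R (resistance, in ohms): kg·m²/(s³·A²)

Multiplying the contributions: [A] · [kg·m²/(s³·A²)]
Adding exponents of each base unit: kg: 1, m: 2, s: -3, A: -1
SI base units of voltage: kg·m²/(s³·A)

Answer: kg·m²/(s³·A)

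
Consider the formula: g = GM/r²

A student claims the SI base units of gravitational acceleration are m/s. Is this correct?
Units of each symbol in g = GM/r²:
  G (gravitational constant): m³/(kg·s²)
  M (mass): kg
  r (distance): m  → to the power 2 in the denominator, contributes 1/m²

Multiplying the contributions: [m³/(kg·s²)] · [kg] · [1/m²]
Adding exponents of each base unit: m: 1, s: -2
SI base units of gravitational acceleration: m/s²

The claimed units m/s (exponents m: 1, s: -1) do not match the derived units m/s² (exponents m: 1, s: -2), so the claim is incorrect.

Answer: No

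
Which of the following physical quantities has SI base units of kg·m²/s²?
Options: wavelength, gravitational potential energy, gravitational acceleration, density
Checking the SI base units of each option:
  wavelength (λ = v/f): m  ✗
  gravitational potential energy (U = -GMm/r): kg·m²/s²  ✓ matches
  gravitational acceleration (g = GM/r²): m/s²  ✗
  density (ρ = m/V): kg/m³  ✗

Only gravitational potential energy has units kg·m²/s².

Answer: gravitational potential energy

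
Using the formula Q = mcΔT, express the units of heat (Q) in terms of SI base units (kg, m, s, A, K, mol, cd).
Units of each symbol in Q = mcΔT:
  m (mass): kg
  c (specific heat capacity, in J/(kg·K)): m²/(s²·K)
  ΔT (temperature change): K

Multiplying the contributions: [kg] · [m²/(s²·K)] · [K]
Adding exponents of each base unit: kg: 1, m: 2, s: -2
SI base units of heat: kg·m²/s²

Answer: kg·m²/s²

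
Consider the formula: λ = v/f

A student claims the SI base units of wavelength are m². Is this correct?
Units of each symbol in λ = v/f:
  v (wave speed): m/s
  f (frequency): 1/s  → in the denominator, contributes s

Multiplying the contributions: [m/s] · [s]
Adding exponents of each base unit: m: 1
SI base units of wavelength: m

The claimed units m² (exponents m: 2) do not match the derived units m (exponents m: 1), so the claim is incorrect.

Answer: No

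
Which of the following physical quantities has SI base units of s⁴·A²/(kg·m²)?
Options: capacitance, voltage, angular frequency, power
Checking the SI base units of each option:
  capacitance (C = Q/V): s⁴·A²/(kg·m²)  ✓ matches
  voltage (V = IR): kg·m²/(s³·A)  ✗
  angular frequency (ω = 2πf): 1/s  ✗
  power (P = W/t): kg·m²/s³  ✗

Only capacitance has units s⁴·A²/(kg·m²).

Answer: capacitance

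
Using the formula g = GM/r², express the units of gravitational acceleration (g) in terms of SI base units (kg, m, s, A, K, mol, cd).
Units of each symbol in g = GM/r²:
  G (gravitational constant): m³/(kg·s²)
  M (mass): kg
  r (distance): m  → to the power 2 in the denominator, contributes 1/m²

Multiplying the contributions: [m³/(kg·s²)] · [kg] · [1/m²]
Adding exponents of each base unit: m: 1, s: -2
SI base units of gravitational acceleration: m/s²

Answer: m/s²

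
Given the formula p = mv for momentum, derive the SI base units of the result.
Units of each symbol in p = mv:
  m (mass): kg
  v (velocity): m/s

Multiplying the contributions: [kg] · [m/s]
Adding exponents of each base unit: kg: 1, m: 1, s: -1
SI base units of momentum: kg·m/s

Answer: kg·m/s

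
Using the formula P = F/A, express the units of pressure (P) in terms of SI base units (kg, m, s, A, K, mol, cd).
Units of each symbol in P = F/A:
  F (force): kg·m/s²
  A (area): m²  → in the denominator, contributes 1/m²

Multiplying the contributions: [kg·m/s²] · [1/m²]
Adding exponents of each base unit: kg: 1, m: -1, s: -2
SI base units of pressure: kg/(m·s²)

Answer: kg/(m·s²)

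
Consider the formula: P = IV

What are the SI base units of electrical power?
Units of each symbol in P = IV:
  I (current): A
  V (voltage, in volts): kg·m²/(s³·A)

Multiplying the contributions: [A] · [kg·m²/(s³·A)]
Adding exponents of each base unit: kg: 1, m: 2, s: -3
SI base units of electrical power: kg·m²/s³

Answer: kg·m²/s³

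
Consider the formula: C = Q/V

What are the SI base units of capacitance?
Units of each symbol in C = Q/V:
  Q (charge, in coulombs): s·A
  V (voltage, in volts): kg·m²/(s³·A)  → in the denominator, contributes s³·A/(kg·m²)

Multiplying the contributions: [s·A] · [s³·A/(kg·m²)]
Adding exponents of each base unit: kg: -1, m: -2, s: 4, A: 2
SI base units of capacitance: s⁴·A²/(kg·m²)

Answer: s⁴·A²/(kg·m²)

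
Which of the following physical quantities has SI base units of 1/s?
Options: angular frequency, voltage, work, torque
Checking the SI base units of each option:
  angular frequency (ω = 2πf): 1/s  ✓ matches
  voltage (V = IR): kg·m²/(s³·A)  ✗
  work (W = Fd): kg·m²/s²  ✗
  torque (τ = Fr): kg·m²/s²  ✗

Only angular frequency has units 1/s.

Answer: angular frequency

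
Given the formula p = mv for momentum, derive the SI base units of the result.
Units of each symbol in p = mv:
  m (mass): kg
  v (velocity): m/s

Multiplying the contributions: [kg] · [m/s]
Adding exponents of each base unit: kg: 1, m: 1, s: -1
SI base units of momentum: kg·m/s

Answer: kg·m/s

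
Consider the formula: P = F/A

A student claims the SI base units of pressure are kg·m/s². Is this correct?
Units of each symbol in P = F/A:
  F (force): kg·m/s²
  A (area): m²  → in the denominator, contributes 1/m²

Multiplying the contributions: [kg·m/s²] · [1/m²]
Adding exponents of each base unit: kg: 1, m: -1, s: -2
SI base units of pressure: kg/(m·s²)

The claimed units kg·m/s² (exponents kg: 1, m: 1, s: -2) do not match the derived units kg/(m·s²) (exponents kg: 1, m: -1, s: -2), so the claim is incorrect.

Answer: No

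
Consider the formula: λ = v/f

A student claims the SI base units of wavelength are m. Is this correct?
Units of each symbol in λ = v/f:
  v (wave speed): m/s
  f (frequency): 1/s  → in the denominator, contributes s

Multiplying the contributions: [m/s] · [s]
Adding exponents of each base unit: m: 1
SI base units of wavelength: m

The claimed units m match the derived units, so the claim is correct.

Answer: Yes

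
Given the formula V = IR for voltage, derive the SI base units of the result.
Units of each symbol in V = IR:
  I (current): A
  R (resistance, in ohms): kg·m²/(s³·A²)

Multiplying the contributions: [A] · [kg·m²/(s³·A²)]
Adding exponents of each base unit: kg: 1, m: 2, s: -3, A: -1
SI base units of voltage: kg·m²/(s³·A)

Answer: kg·m²/(s³·A)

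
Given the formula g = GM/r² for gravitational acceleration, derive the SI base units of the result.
Units of each symbol in g = GM/r²:
  G (gravitational constant): m³/(kg·s²)
  M (mass): kg
  r (distance): m  → to the power 2 in the denominator, contributes 1/m²

Multiplying the contributions: [m³/(kg·s²)] · [kg] · [1/m²]
Adding exponents of each base unit: m: 1, s: -2
SI base units of gravitational acceleration: m/s²

Answer: m/s²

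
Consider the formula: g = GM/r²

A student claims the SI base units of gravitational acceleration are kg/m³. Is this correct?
Units of each symbol in g = GM/r²:
  G (gravitational constant): m³/(kg·s²)
  M (mass): kg
  r (distance): m  → to the power 2 in the denominator, contributes 1/m²

Multiplying the contributions: [m³/(kg·s²)] · [kg] · [1/m²]
Adding exponents of each base unit: m: 1, s: -2
SI base units of gravitational acceleration: m/s²

The claimed units kg/m³ (exponents kg: 1, m: -3) do not match the derived units m/s² (exponents m: 1, s: -2), so the claim is incorrect.

Answer: No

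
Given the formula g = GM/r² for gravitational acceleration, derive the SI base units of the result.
Units of each symbol in g = GM/r²:
  G (gravitational constant): m³/(kg·s²)
  M (mass): kg
  r (distance): m  → to the power 2 in the denominator, contributes 1/m²

Multiplying the contributions: [m³/(kg·s²)] · [kg] · [1/m²]
Adding exponents of each base unit: m: 1, s: -2
SI base units of gravitational acceleration: m/s²

Answer: m/s²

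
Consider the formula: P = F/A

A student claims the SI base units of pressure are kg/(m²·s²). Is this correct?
Units of each symbol in P = F/A:
  F (force): kg·m/s²
  A (area): m²  → in the denominator, contributes 1/m²

Multiplying the contributions: [kg·m/s²] · [1/m²]
Adding exponents of each base unit: kg: 1, m: -1, s: -2
SI base units of pressure: kg/(m·s²)

The claimed units kg/(m²·s²) (exponents kg: 1, m: -2, s: -2) do not match the derived units kg/(m·s²) (exponents kg: 1, m: -1, s: -2), so the claim is incorrect.

Answer: No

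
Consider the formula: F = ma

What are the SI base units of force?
Units of each symbol in F = ma:
  m (mass): kg
  a (acceleration): m/s²

Multiplying the contributions: [kg] · [m/s²]
Adding exponents of each base unit: kg: 1, m: 1, s: -2
SI base units of force: kg·m/s²

Answer: kg·m/s²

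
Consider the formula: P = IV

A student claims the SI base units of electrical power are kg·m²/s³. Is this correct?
Units of each symbol in P = IV:
  I (current): A
  V (voltage, in volts): kg·m²/(s³·A)

Multiplying the contributions: [A] · [kg·m²/(s³·A)]
Adding exponents of each base unit: kg: 1, m: 2, s: -3
SI base units of electrical power: kg·m²/s³

The claimed units kg·m²/s³ match the derived units, so the claim is correct.

Answer: Yes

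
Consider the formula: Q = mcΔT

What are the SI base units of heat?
Units of each symbol in Q = mcΔT:
  m (mass): kg
  c (specific heat capacity, in J/(kg·K)): m²/(s²·K)
  ΔT (temperature change): K

Multiplying the contributions: [kg] · [m²/(s²·K)] · [K]
Adding exponents of each base unit: kg: 1, m: 2, s: -2
SI base units of heat: kg·m²/s²

Answer: kg·m²/s²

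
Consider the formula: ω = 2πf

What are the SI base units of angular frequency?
Units of each symbol in ω = 2πf:
  f (frequency): 1/s
  The factor 2π is dimensionless.

Multiplying the contributions: [1/s]
Adding exponents of each base unit: s: -1
SI base units of angular frequency: 1/s

Answer: 1/s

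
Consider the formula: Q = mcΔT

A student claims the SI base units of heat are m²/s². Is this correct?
Units of each symbol in Q = mcΔT:
  m (mass): kg
  c (specific heat capacity, in J/(kg·K)): m²/(s²·K)
  ΔT (temperature change): K

Multiplying the contributions: [kg] · [m²/(s²·K)] · [K]
Adding exponents of each base unit: kg: 1, m: 2, s: -2
SI base units of heat: kg·m²/s²

The claimed units m²/s² (exponents m: 2, s: -2) do not match the derived units kg·m²/s² (exponents kg: 1, m: 2, s: -2), so the claim is incorrect.

Answer: No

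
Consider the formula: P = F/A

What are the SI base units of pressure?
Units of each symbol in P = F/A:
  F (force): kg·m/s²
  A (area): m²  → in the denominator, contributes 1/m²

Multiplying the contributions: [kg·m/s²] · [1/m²]
Adding exponents of each base unit: kg: 1, m: -1, s: -2
SI base units of pressure: kg/(m·s²)

Answer: kg/(m·s²)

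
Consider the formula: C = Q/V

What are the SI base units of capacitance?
Units of each symbol in C = Q/V:
  Q (charge, in coulombs): s·A
  V (voltage, in volts): kg·m²/(s³·A)  → in the denominator, contributes s³·A/(kg·m²)

Multiplying the contributions: [s·A] · [s³·A/(kg·m²)]
Adding exponents of each base unit: kg: -1, m: -2, s: 4, A: 2
SI base units of capacitance: s⁴·A²/(kg·m²)

Answer: s⁴·A²/(kg·m²)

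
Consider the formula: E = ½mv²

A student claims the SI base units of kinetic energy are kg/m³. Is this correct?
Units of each symbol in E = ½mv²:
  m (mass): kg
  v (speed): m/s  → to the power 2, contributes m²/s²
  The factor ½ is dimensionless.

Multiplying the contributions: [kg] · [m²/s²]
Adding exponents of each base unit: kg: 1, m: 2, s: -2
SI base units of kinetic energy: kg·m²/s²

The claimed units kg/m³ (exponents kg: 1, m: -3) do not match the derived units kg·m²/s² (exponents kg: 1, m: 2, s: -2), so the claim is incorrect.

Answer: No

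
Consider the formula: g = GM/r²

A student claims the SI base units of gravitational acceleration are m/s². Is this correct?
Units of each symbol in g = GM/r²:
  G (gravitational constant): m³/(kg·s²)
  M (mass): kg
  r (distance): m  → to the power 2 in the denominator, contributes 1/m²

Multiplying the contributions: [m³/(kg·s²)] · [kg] · [1/m²]
Adding exponents of each base unit: m: 1, s: -2
SI base units of gravitational acceleration: m/s²

The claimed units m/s² match the derived units, so the claim is correct.

Answer: Yes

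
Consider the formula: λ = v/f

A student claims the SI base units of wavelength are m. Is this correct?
Units of each symbol in λ = v/f:
  v (wave speed): m/s
  f (frequency): 1/s  → in the denominator, contributes s

Multiplying the contributions: [m/s] · [s]
Adding exponents of each base unit: m: 1
SI base units of wavelength: m

The claimed units m match the derived units, so the claim is correct.

Answer: Yes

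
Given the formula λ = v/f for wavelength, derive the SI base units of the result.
Units of each symbol in λ = v/f:
  v (wave speed): m/s
  f (frequency): 1/s  → in the denominator, contributes s

Multiplying the contributions: [m/s] · [s]
Adding exponents of each base unit: m: 1
SI base units of wavelength: m

Answer: m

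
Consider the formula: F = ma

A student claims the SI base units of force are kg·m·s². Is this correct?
Units of each symbol in F = ma:
  m (mass): kg
  a (acceleration): m/s²

Multiplying the contributions: [kg] · [m/s²]
Adding exponents of each base unit: kg: 1, m: 1, s: -2
SI base units of force: kg·m/s²

The claimed units kg·m·s² (exponents kg: 1, m: 1, s: 2) do not match the derived units kg·m/s² (exponents kg: 1, m: 1, s: -2), so the claim is incorrect.

Answer: No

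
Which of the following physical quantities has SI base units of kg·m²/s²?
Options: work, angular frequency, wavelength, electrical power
Checking the SI base units of each option:
  work (W = Fd): kg·m²/s²  ✓ matches
  angular frequency (ω = 2πf): 1/s  ✗
  wavelength (λ = v/f): m  ✗
  electrical power (P = IV): kg·m²/s³  ✗

Only work has units kg·m²/s².

Answer: work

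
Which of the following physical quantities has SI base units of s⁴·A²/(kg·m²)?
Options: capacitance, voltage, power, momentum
Checking the SI base units of each option:
  capacitance (C = Q/V): s⁴·A²/(kg·m²)  ✓ matches
  voltage (V = IR): kg·m²/(s³·A)  ✗
  power (P = W/t): kg·m²/s³  ✗
  momentum (p = mv): kg·m/s  ✗

Only capacitance has units s⁴·A²/(kg·m²).

Answer: capacitance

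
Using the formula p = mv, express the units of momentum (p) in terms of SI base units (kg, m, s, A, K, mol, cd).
Units of each symbol in p = mv:
  m (mass): kg
  v (velocity): m/s

Multiplying the contributions: [kg] · [m/s]
Adding exponents of each base unit: kg: 1, m: 1, s: -1
SI base units of momentum: kg·m/s

Answer: kg·m/s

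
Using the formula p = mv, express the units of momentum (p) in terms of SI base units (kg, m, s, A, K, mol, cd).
Units of each symbol in p = mv:
  m (mass): kg
  v (velocity): m/s

Multiplying the contributions: [kg] · [m/s]
Adding exponents of each base unit: kg: 1, m: 1, s: -1
SI base units of momentum: kg·m/s

Answer: kg·m/s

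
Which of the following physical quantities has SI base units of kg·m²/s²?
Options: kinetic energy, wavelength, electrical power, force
Checking the SI base units of each option:
  kinetic energy (E = ½mv²): kg·m²/s²  ✓ matches
  wavelength (λ = v/f): m  ✗
  electrical power (P = IV): kg·m²/s³  ✗
  force (F = ma): kg·m/s²  ✗

Only kinetic energy has units kg·m²/s².

Answer: kinetic energy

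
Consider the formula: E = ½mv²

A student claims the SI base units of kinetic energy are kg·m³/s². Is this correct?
Units of each symbol in E = ½mv²:
  m (mass): kg
  v (speed): m/s  → to the power 2, contributes m²/s²
  The factor ½ is dimensionless.

Multiplying the contributions: [kg] · [m²/s²]
Adding exponents of each base unit: kg: 1, m: 2, s: -2
SI base units of kinetic energy: kg·m²/s²

The claimed units kg·m³/s² (exponents kg: 1, m: 3, s: -2) do not match the derived units kg·m²/s² (exponents kg: 1, m: 2, s: -2), so the claim is incorrect.

Answer: No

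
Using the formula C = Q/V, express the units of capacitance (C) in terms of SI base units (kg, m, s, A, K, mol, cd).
Units of each symbol in C = Q/V:
  Q (charge, in coulombs): s·A
  V (voltage, in volts): kg·m²/(s³·A)  → in the denominator, contributes s³·A/(kg·m²)

Multiplying the contributions: [s·A] · [s³·A/(kg·m²)]
Adding exponents of each base unit: kg: -1, m: -2, s: 4, A: 2
SI base units of capacitance: s⁴·A²/(kg·m²)

Answer: s⁴·A²/(kg·m²)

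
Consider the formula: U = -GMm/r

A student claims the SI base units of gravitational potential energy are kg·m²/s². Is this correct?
Units of each symbol in U = -GMm/r:
  G (gravitational constant): m³/(kg·s²)
  M (mass): kg
  m (mass): kg
  r (distance): m  → in the denominator, contributes 1/m
  The minus sign does not affect the units.

Multiplying the contributions: [m³/(kg·s²)] · [kg] · [kg] · [1/m]
Adding exponents of each base unit: kg: 1, m: 2, s: -2
SI base units of gravitational potential energy: kg·m²/s²

The claimed units kg·m²/s² match the derived units, so the claim is correct.

Answer: Yes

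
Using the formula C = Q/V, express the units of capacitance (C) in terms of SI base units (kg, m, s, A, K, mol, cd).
Units of each symbol in C = Q/V:
  Q (charge, in coulombs): s·A
  V (voltage, in volts): kg·m²/(s³·A)  → in the denominator, contributes s³·A/(kg·m²)

Multiplying the contributions: [s·A] · [s³·A/(kg·m²)]
Adding exponents of each base unit: kg: -1, m: -2, s: 4, A: 2
SI base units of capacitance: s⁴·A²/(kg·m²)

Answer: s⁴·A²/(kg·m²)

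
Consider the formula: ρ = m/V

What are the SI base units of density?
Units of each symbol in ρ = m/V:
  m (mass): kg
  V (volume): m³  → in the denominator, contributes 1/m³

Multiplying the contributions: [kg] · [1/m³]
Adding exponents of each base unit: kg: 1, m: -3
SI base units of density: kg/m³

Answer: kg/m³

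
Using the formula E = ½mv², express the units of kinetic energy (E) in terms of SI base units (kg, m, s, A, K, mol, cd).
Units of each symbol in E = ½mv²:
  m (mass): kg
  v (speed): m/s  → to the power 2, contributes m²/s²
  The factor ½ is dimensionless.

Multiplying the contributions: [kg] · [m²/s²]
Adding exponents of each base unit: kg: 1, m: 2, s: -2
SI base units of kinetic energy: kg·m²/s²

Answer: kg·m²/s²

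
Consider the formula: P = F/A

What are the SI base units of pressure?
Units of each symbol in P = F/A:
  F (force): kg·m/s²
  A (area): m²  → in the denominator, contributes 1/m²

Multiplying the contributions: [kg·m/s²] · [1/m²]
Adding exponents of each base unit: kg: 1, m: -1, s: -2
SI base units of pressure: kg/(m·s²)

Answer: kg/(m·s²)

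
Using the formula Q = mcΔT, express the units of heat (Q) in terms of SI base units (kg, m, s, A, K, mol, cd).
Units of each symbol in Q = mcΔT:
  m (mass): kg
  c (specific heat capacity, in J/(kg·K)): m²/(s²·K)
  ΔT (temperature change): K

Multiplying the contributions: [kg] · [m²/(s²·K)] · [K]
Adding exponents of each base unit: kg: 1, m: 2, s: -2
SI base units of heat: kg·m²/s²

Answer: kg·m²/s²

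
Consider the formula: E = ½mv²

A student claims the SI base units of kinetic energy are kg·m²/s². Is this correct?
Units of each symbol in E = ½mv²:
  m (mass): kg
  v (speed): m/s  → to the power 2, contributes m²/s²
  The factor ½ is dimensionless.

Multiplying the contributions: [kg] · [m²/s²]
Adding exponents of each base unit: kg: 1, m: 2, s: -2
SI base units of kinetic energy: kg·m²/s²

The claimed units kg·m²/s² match the derived units, so the claim is correct.

Answer: Yes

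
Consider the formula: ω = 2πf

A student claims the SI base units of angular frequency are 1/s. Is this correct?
Units of each symbol in ω = 2πf:
  f (frequency): 1/s
  The factor 2π is dimensionless.

Multiplying the contributions: [1/s]
Adding exponents of each base unit: s: -1
SI base units of angular frequency: 1/s

The claimed units 1/s match the derived units, so the claim is correct.

Answer: Yes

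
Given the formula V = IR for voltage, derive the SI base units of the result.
Units of each symbol in V = IR:
  I (current): A
  R (resistance, in ohms): kg·m²/(s³·A²)

Multiplying the contributions: [A] · [kg·m²/(s³·A²)]
Adding exponents of each base unit: kg: 1, m: 2, s: -3, A: -1
SI base units of voltage: kg·m²/(s³·A)

Answer: kg·m²/(s³·A)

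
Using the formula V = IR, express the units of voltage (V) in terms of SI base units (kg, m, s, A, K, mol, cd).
Units of each symbol in V = IR:
  I (current): A
  R (resistance, in ohms): kg·m²/(s³·A²)

Multiplying the contributions: [A] · [kg·m²/(s³·A²)]
Adding exponents of each base unit: kg: 1, m: 2, s: -3, A: -1
SI base units of voltage: kg·m²/(s³·A)

Answer: kg·m²/(s³·A)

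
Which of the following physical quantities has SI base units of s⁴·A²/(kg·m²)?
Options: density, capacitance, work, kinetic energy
Checking the SI base units of each option:
  density (ρ = m/V): kg/m³  ✗
  capacitance (C = Q/V): s⁴·A²/(kg·m²)  ✓ matches
  work (W = Fd): kg·m²/s²  ✗
  kinetic energy (E = ½mv²): kg·m²/s²  ✗

Only capacitance has units s⁴·A²/(kg·m²).

Answer: capacitance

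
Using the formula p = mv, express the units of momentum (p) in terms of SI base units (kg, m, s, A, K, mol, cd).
Units of each symbol in p = mv:
  m (mass): kg
  v (velocity): m/s

Multiplying the contributions: [kg] · [m/s]
Adding exponents of each base unit: kg: 1, m: 1, s: -1
SI base units of momentum: kg·m/s

Answer: kg·m/s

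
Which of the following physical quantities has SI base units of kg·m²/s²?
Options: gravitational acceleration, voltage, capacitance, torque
Checking the SI base units of each option:
  gravitational acceleration (g = GM/r²): m/s²  ✗
  voltage (V = IR): kg·m²/(s³·A)  ✗
  capacitance (C = Q/V): s⁴·A²/(kg·m²)  ✗
  torque (τ = Fr): kg·m²/s²  ✓ matches

Only torque has units kg·m²/s².

Answer: torque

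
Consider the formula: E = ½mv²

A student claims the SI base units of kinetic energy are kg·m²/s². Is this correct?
Units of each symbol in E = ½mv²:
  m (mass): kg
  v (speed): m/s  → to the power 2, contributes m²/s²
  The factor ½ is dimensionless.

Multiplying the contributions: [kg] · [m²/s²]
Adding exponents of each base unit: kg: 1, m: 2, s: -2
SI base units of kinetic energy: kg·m²/s²

The claimed units kg·m²/s² match the derived units, so the claim is correct.

Answer: Yes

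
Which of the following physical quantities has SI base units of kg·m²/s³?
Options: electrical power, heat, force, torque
Checking the SI base units of each option:
  electrical power (P = IV): kg·m²/s³  ✓ matches
  heat (Q = mcΔT): kg·m²/s²  ✗
  force (F = ma): kg·m/s²  ✗
  torque (τ = Fr): kg·m²/s²  ✗

Only electrical power has units kg·m²/s³.

Answer: electrical power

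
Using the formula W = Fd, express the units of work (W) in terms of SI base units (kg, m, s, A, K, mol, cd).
Units of each symbol in W = Fd:
  F (force): kg·m/s²
  d (displacement): m

Multiplying the contributions: [kg·m/s²] · [m]
Adding exponents of each base unit: kg: 1, m: 2, s: -2
SI base units of work: kg·m²/s²

Answer: kg·m²/s²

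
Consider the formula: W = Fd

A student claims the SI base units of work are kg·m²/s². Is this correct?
Units of each symbol in W = Fd:
  F (force): kg·m/s²
  d (displacement): m

Multiplying the contributions: [kg·m/s²] · [m]
Adding exponents of each base unit: kg: 1, m: 2, s: -2
SI base units of work: kg·m²/s²

The claimed units kg·m²/s² match the derived units, so the claim is correct.

Answer: Yes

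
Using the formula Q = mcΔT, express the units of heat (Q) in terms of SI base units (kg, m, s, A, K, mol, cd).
Units of each symbol in Q = mcΔT:
  m (mass): kg
  c (specific heat capacity, in J/(kg·K)): m²/(s²·K)
  ΔT (temperature change): K

Multiplying the contributions: [kg] · [m²/(s²·K)] · [K]
Adding exponents of each base unit: kg: 1, m: 2, s: -2
SI base units of heat: kg·m²/s²

Answer: kg·m²/s²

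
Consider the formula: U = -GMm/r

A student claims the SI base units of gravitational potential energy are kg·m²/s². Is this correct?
Units of each symbol in U = -GMm/r:
  G (gravitational constant): m³/(kg·s²)
  M (mass): kg
  m (mass): kg
  r (distance): m  → in the denominator, contributes 1/m
  The minus sign does not affect the units.

Multiplying the contributions: [m³/(kg·s²)] · [kg] · [kg] · [1/m]
Adding exponents of each base unit: kg: 1, m: 2, s: -2
SI base units of gravitational potential energy: kg·m²/s²

The claimed units kg·m²/s² match the derived units, so the claim is correct.

Answer: Yes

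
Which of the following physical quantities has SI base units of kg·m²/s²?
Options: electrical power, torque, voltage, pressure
Checking the SI base units of each option:
  electrical power (P = IV): kg·m²/s³  ✗
  torque (τ = Fr): kg·m²/s²  ✓ matches
  voltage (V = IR): kg·m²/(s³·A)  ✗
  pressure (P = F/A): kg/(m·s²)  ✗

Only torque has units kg·m²/s².

Answer: torque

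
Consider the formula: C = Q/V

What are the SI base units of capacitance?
Units of each symbol in C = Q/V:
  Q (charge, in coulombs): s·A
  V (voltage, in volts): kg·m²/(s³·A)  → in the denominator, contributes s³·A/(kg·m²)

Multiplying the contributions: [s·A] · [s³·A/(kg·m²)]
Adding exponents of each base unit: kg: -1, m: -2, s: 4, A: 2
SI base units of capacitance: s⁴·A²/(kg·m²)

Answer: s⁴·A²/(kg·m²)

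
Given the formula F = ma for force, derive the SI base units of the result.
Units of each symbol in F = ma:
  m (mass): kg
  a (acceleration): m/s²

Multiplying the contributions: [kg] · [m/s²]
Adding exponents of each base unit: kg: 1, m: 1, s: -2
SI base units of force: kg·m/s²

Answer: kg·m/s²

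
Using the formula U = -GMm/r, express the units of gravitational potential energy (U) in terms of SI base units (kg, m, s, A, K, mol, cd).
Units of each symbol in U = -GMm/r:
  G (gravitational constant): m³/(kg·s²)
  M (mass): kg
  m (mass): kg
  r (distance): m  → in the denominator, contributes 1/m
  The minus sign does not affect the units.

Multiplying the contributions: [m³/(kg·s²)] · [kg] · [kg] · [1/m]
Adding exponents of each base unit: kg: 1, m: 2, s: -2
SI base units of gravitational potential energy: kg·m²/s²

Answer: kg·m²/s²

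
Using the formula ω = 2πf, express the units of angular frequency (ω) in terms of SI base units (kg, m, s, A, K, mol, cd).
Units of each symbol in ω = 2πf:
  f (frequency): 1/s
  The factor 2π is dimensionless.

Multiplying the contributions: [1/s]
Adding exponents of each base unit: s: -1
SI base units of angular frequency: 1/s

Answer: 1/s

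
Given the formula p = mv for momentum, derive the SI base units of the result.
Units of each symbol in p = mv:
  m (mass): kg
  v (velocity): m/s

Multiplying the contributions: [kg] · [m/s]
Adding exponents of each base unit: kg: 1, m: 1, s: -1
SI base units of momentum: kg·m/s

Answer: kg·m/s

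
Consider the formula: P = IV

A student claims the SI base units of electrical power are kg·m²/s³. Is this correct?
Units of each symbol in P = IV:
  I (current): A
  V (voltage, in volts): kg·m²/(s³·A)

Multiplying the contributions: [A] · [kg·m²/(s³·A)]
Adding exponents of each base unit: kg: 1, m: 2, s: -3
SI base units of electrical power: kg·m²/s³

The claimed units kg·m²/s³ match the derived units, so the claim is correct.

Answer: Yes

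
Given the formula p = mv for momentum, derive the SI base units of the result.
Units of each symbol in p = mv:
  m (mass): kg
  v (velocity): m/s

Multiplying the contributions: [kg] · [m/s]
Adding exponents of each base unit: kg: 1, m: 1, s: -1
SI base units of momentum: kg·m/s

Answer: kg·m/s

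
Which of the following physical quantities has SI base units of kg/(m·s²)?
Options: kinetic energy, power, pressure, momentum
Checking the SI base units of each option:
  kinetic energy (E = ½mv²): kg·m²/s²  ✗
  power (P = W/t): kg·m²/s³  ✗
  pressure (P = F/A): kg/(m·s²)  ✓ matches
  momentum (p = mv): kg·m/s  ✗

Only pressure has units kg/(m·s²).

Answer: pressure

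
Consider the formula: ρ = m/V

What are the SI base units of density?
Units of each symbol in ρ = m/V:
  m (mass): kg
  V (volume): m³  → in the denominator, contributes 1/m³

Multiplying the contributions: [kg] · [1/m³]
Adding exponents of each base unit: kg: 1, m: -3
SI base units of density: kg/m³

Answer: kg/m³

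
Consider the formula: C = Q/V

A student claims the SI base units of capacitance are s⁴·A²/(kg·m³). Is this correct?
Units of each symbol in C = Q/V:
  Q (charge, in coulombs): s·A
  V (voltage, in volts): kg·m²/(s³·A)  → in the denominator, contributes s³·A/(kg·m²)

Multiplying the contributions: [s·A] · [s³·A/(kg·m²)]
Adding exponents of each base unit: kg: -1, m: -2, s: 4, A: 2
SI base units of capacitance: s⁴·A²/(kg·m²)

The claimed units s⁴·A²/(kg·m³) (exponents kg: -1, m: -3, s: 4, A: 2) do not match the derived units s⁴·A²/(kg·m²) (exponents kg: -1, m: -2, s: 4, A: 2), so the claim is incorrect.

Answer: No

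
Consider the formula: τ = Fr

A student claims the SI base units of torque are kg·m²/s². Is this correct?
Units of each symbol in τ = Fr:
  F (force): kg·m/s²
  r (lever arm): m

Multiplying the contributions: [kg·m/s²] · [m]
Adding exponents of each base unit: kg: 1, m: 2, s: -2
SI base units of torque: kg·m²/s²

The claimed units kg·m²/s² match the derived units, so the claim is correct.

Answer: Yes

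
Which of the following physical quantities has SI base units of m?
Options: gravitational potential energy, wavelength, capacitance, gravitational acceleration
Checking the SI base units of each option:
  gravitational potential energy (U = -GMm/r): kg·m²/s²  ✗
  wavelength (λ = v/f): m  ✓ matches
  capacitance (C = Q/V): s⁴·A²/(kg·m²)  ✗
  gravitational acceleration (g = GM/r²): m/s²  ✗

Only wavelength has units m.

Answer: wavelength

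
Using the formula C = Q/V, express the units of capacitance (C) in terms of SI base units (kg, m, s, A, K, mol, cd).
Units of each symbol in C = Q/V:
  Q (charge, in coulombs): s·A
  V (voltage, in volts): kg·m²/(s³·A)  → in the denominator, contributes s³·A/(kg·m²)

Multiplying the contributions: [s·A] · [s³·A/(kg·m²)]
Adding exponents of each base unit: kg: -1, m: -2, s: 4, A: 2
SI base units of capacitance: s⁴·A²/(kg·m²)

Answer: s⁴·A²/(kg·m²)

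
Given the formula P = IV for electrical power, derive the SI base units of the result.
Units of each symbol in P = IV:
  I (current): A
  V (voltage, in volts): kg·m²/(s³·A)

Multiplying the contributions: [A] · [kg·m²/(s³·A)]
Adding exponents of each base unit: kg: 1, m: 2, s: -3
SI base units of electrical power: kg·m²/s³

Answer: kg·m²/s³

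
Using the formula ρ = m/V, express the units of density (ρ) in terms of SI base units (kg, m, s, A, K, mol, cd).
Units of each symbol in ρ = m/V:
  m (mass): kg
  V (volume): m³  → in the denominator, contributes 1/m³

Multiplying the contributions: [kg] · [1/m³]
Adding exponents of each base unit: kg: 1, m: -3
SI base units of density: kg/m³

Answer: kg/m³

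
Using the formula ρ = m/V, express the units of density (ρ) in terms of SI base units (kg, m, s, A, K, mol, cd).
Units of each symbol in ρ = m/V:
  m (mass): kg
  V (volume): m³  → in the denominator, contributes 1/m³

Multiplying the contributions: [kg] · [1/m³]
Adding exponents of each base unit: kg: 1, m: -3
SI base units of density: kg/m³

Answer: kg/m³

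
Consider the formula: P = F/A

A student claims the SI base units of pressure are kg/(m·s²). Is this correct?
Units of each symbol in P = F/A:
  F (force): kg·m/s²
  A (area): m²  → in the denominator, contributes 1/m²

Multiplying the contributions: [kg·m/s²] · [1/m²]
Adding exponents of each base unit: kg: 1, m: -1, s: -2
SI base units of pressure: kg/(m·s²)

The claimed units kg/(m·s²) match the derived units, so the claim is correct.

Answer: Yes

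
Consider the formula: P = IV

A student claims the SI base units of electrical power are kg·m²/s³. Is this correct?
Units of each symbol in P = IV:
  I (current): A
  V (voltage, in volts): kg·m²/(s³·A)

Multiplying the contributions: [A] · [kg·m²/(s³·A)]
Adding exponents of each base unit: kg: 1, m: 2, s: -3
SI base units of electrical power: kg·m²/s³

The claimed units kg·m²/s³ match the derived units, so the claim is correct.

Answer: Yes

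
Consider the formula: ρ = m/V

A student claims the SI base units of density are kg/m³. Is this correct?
Units of each symbol in ρ = m/V:
  m (mass): kg
  V (volume): m³  → in the denominator, contributes 1/m³

Multiplying the contributions: [kg] · [1/m³]
Adding exponents of each base unit: kg: 1, m: -3
SI base units of density: kg/m³

The claimed units kg/m³ match the derived units, so the claim is correct.

Answer: Yes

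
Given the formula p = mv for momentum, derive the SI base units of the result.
Units of each symbol in p = mv:
  m (mass): kg
  v (velocity): m/s

Multiplying the contributions: [kg] · [m/s]
Adding exponents of each base unit: kg: 1, m: 1, s: -1
SI base units of momentum: kg·m/s

Answer: kg·m/s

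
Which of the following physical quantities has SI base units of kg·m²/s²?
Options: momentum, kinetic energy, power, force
Checking the SI base units of each option:
  momentum (p = mv): kg·m/s  ✗
  kinetic energy (E = ½mv²): kg·m²/s²  ✓ matches
  power (P = W/t): kg·m²/s³  ✗
  force (F = ma): kg·m/s²  ✗

Only kinetic energy has units kg·m²/s².

Answer: kinetic energy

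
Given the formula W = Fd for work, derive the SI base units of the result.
Units of each symbol in W = Fd:
  F (force): kg·m/s²
  d (displacement): m

Multiplying the contributions: [kg·m/s²] · [m]
Adding exponents of each base unit: kg: 1, m: 2, s: -2
SI base units of work: kg·m²/s²

Answer: kg·m²/s²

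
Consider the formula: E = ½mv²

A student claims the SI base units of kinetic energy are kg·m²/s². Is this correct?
Units of each symbol in E = ½mv²:
  m (mass): kg
  v (speed): m/s  → to the power 2, contributes m²/s²
  The factor ½ is dimensionless.

Multiplying the contributions: [kg] · [m²/s²]
Adding exponents of each base unit: kg: 1, m: 2, s: -2
SI base units of kinetic energy: kg·m²/s²

The claimed units kg·m²/s² match the derived units, so the claim is correct.

Answer: Yes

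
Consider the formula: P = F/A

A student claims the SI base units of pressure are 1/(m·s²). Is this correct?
Units of each symbol in P = F/A:
  F (force): kg·m/s²
  A (area): m²  → in the denominator, contributes 1/m²

Multiplying the contributions: [kg·m/s²] · [1/m²]
Adding exponents of each base unit: kg: 1, m: -1, s: -2
SI base units of pressure: kg/(m·s²)

The claimed units 1/(m·s²) (exponents m: -1, s: -2) do not match the derived units kg/(m·s²) (exponents kg: 1, m: -1, s: -2), so the claim is incorrect.

Answer: No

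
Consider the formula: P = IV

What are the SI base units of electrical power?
Units of each symbol in P = IV:
  I (current): A
  V (voltage, in volts): kg·m²/(s³·A)

Multiplying the contributions: [A] · [kg·m²/(s³·A)]
Adding exponents of each base unit: kg: 1, m: 2, s: -3
SI base units of electrical power: kg·m²/s³

Answer: kg·m²/s³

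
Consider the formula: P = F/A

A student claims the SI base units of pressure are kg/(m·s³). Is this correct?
Units of each symbol in P = F/A:
  F (force): kg·m/s²
  A (area): m²  → in the denominator, contributes 1/m²

Multiplying the contributions: [kg·m/s²] · [1/m²]
Adding exponents of each base unit: kg: 1, m: -1, s: -2
SI base units of pressure: kg/(m·s²)

The claimed units kg/(m·s³) (exponents kg: 1, m: -1, s: -3) do not match the derived units kg/(m·s²) (exponents kg: 1, m: -1, s: -2), so the claim is incorrect.

Answer: No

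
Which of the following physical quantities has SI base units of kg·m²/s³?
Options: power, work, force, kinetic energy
Checking the SI base units of each option:
  power (P = W/t): kg·m²/s³  ✓ matches
  work (W = Fd): kg·m²/s²  ✗
  force (F = ma): kg·m/s²  ✗
  kinetic energy (E = ½mv²): kg·m²/s²  ✗

Only power has units kg·m²/s³.

Answer: power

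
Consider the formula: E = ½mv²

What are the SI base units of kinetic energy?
Units of each symbol in E = ½mv²:
  m (mass): kg
  v (speed): m/s  → to the power 2, contributes m²/s²
  The factor ½ is dimensionless.

Multiplying the contributions: [kg] · [m²/s²]
Adding exponents of each base unit: kg: 1, m: 2, s: -2
SI base units of kinetic energy: kg·m²/s²

Answer: kg·m²/s²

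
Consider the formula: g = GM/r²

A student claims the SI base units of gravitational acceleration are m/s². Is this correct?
Units of each symbol in g = GM/r²:
  G (gravitational constant): m³/(kg·s²)
  M (mass): kg
  r (distance): m  → to the power 2 in the denominator, contributes 1/m²

Multiplying the contributions: [m³/(kg·s²)] · [kg] · [1/m²]
Adding exponents of each base unit: m: 1, s: -2
SI base units of gravitational acceleration: m/s²

The claimed units m/s² match the derived units, so the claim is correct.

Answer: Yes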